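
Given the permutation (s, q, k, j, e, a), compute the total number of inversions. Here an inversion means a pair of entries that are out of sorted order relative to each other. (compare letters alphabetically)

15

Element-by-element contributions:
s → q, k, j, e, a → 5
q → k, j, e, a → 4
k → j, e, a → 3
j → e, a → 2
e → a → 1
a → none → 0
Sum: 5 + 4 + 3 + 2 + 1 + 0 = 15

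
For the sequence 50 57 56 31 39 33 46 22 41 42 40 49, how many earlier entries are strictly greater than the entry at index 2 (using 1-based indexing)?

0 such elements

The element at index 2 is 57.
Elements before it: 50
None of them are larger than 57.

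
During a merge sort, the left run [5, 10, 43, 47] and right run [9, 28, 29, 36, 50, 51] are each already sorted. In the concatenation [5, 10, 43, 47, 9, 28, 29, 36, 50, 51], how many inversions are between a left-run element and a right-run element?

Cross-inversions: 9

Count, for every r in R, how many entries of L exceed r:
r = 9: 10, 43, 47 → 3
r = 28: 43, 47 → 2
r = 29: 43, 47 → 2
r = 36: 43, 47 → 2
r = 50: none → 0
r = 51: none → 0
Cross-inversions: 3 + 2 + 2 + 2 + 0 + 0 = 9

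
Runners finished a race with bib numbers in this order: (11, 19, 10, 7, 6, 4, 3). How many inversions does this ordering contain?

Element-by-element contributions:
11: 5
19: 5
10: 4
7: 3
6: 2
4: 1
3: 0
Sum: 5 + 5 + 4 + 3 + 2 + 1 + 0 = 20

20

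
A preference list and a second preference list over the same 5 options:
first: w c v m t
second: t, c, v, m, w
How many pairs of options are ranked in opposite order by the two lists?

Assign each item its position (1..5) in the first ordering, then rewrite the second ordering as that position sequence:
positions: w→1, c→2, v→3, m→4, t→5
second ordering as positions: [5, 2, 3, 4, 1]
Discordant pairs = inversions in this position sequence.
5: 2, 3, 4, 1 → 4
2: 1 → 1
3: 1 → 1
4: 1 → 1
1: 0
Total: 4 + 1 + 1 + 1 + 0 = 7

Pairs: 7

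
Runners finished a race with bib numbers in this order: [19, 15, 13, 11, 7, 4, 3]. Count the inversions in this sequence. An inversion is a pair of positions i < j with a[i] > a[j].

Count, for each position, how many later elements it exceeds:
19 → 15, 13, 11, 7, 4, 3 → 6
15 → 13, 11, 7, 4, 3 → 5
13 → 11, 7, 4, 3 → 4
11 → 7, 4, 3 → 3
7 → 4, 3 → 2
4 → 3 → 1
3 → none → 0
Sum: 6 + 5 + 4 + 3 + 2 + 1 + 0 = 21

Out-of-order pairs: 21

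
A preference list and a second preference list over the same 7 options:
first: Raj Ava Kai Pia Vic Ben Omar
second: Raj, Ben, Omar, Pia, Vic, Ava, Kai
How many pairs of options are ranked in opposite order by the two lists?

12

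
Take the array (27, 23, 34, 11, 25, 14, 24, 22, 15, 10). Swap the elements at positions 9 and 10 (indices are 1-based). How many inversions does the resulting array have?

32 inversions

Positions 9 and 10 hold 15 and 10; after swapping, the array is [27, 23, 34, 11, 25, 14, 24, 22, 10, 15].
Count, for each position, how many later elements it exceeds:
27 → 23, 11, 25, 14, 24, 22, 10, 15 → 8
23 → 11, 14, 22, 10, 15 → 5
34 → 11, 25, 14, 24, 22, 10, 15 → 7
11 → 10 → 1
25 → 14, 24, 22, 10, 15 → 5
14 → 10 → 1
24 → 22, 10, 15 → 3
22 → 10, 15 → 2
10 → none → 0
15 → none → 0
Sum: 8 + 5 + 7 + 1 + 5 + 1 + 3 + 2 + 0 + 0 = 32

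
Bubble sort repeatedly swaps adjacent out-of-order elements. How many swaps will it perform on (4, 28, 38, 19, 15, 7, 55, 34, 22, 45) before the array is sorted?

The minimum number of adjacent swaps to sort an array equals its inversion count, since every such swap removes exactly one inversion.
Count inversions — for each element, later elements that are smaller:
4: none → 0
28: 19, 15, 7, 22 → 4
38: 19, 15, 7, 34, 22 → 5
19: 15, 7 → 2
15: 7 → 1
7: none → 0
55: 34, 22, 45 → 3
34: 22 → 1
22: none → 0
45: none → 0
Total inversions: 0 + 4 + 5 + 2 + 1 + 0 + 3 + 1 + 0 + 0 = 16

There are 16 swaps.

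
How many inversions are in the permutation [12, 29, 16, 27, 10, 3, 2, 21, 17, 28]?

Element-by-element contributions:
12 → 10, 3, 2 → 3
29 → 16, 27, 10, 3, 2, 21, 17, 28 → 8
16 → 10, 3, 2 → 3
27 → 10, 3, 2, 21, 17 → 5
10 → 3, 2 → 2
3 → 2 → 1
2 → none → 0
21 → 17 → 1
17 → none → 0
28 → none → 0
Sum: 3 + 8 + 3 + 5 + 2 + 1 + 0 + 1 + 0 + 0 = 23

23 inversions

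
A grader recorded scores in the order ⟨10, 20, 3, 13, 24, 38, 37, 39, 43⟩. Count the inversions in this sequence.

Element-by-element contributions:
10: 1
20: 2
3: 0
13: 0
24: 0
38: 1
37: 0
39: 0
43: 0
Sum: 1 + 2 + 0 + 0 + 0 + 1 + 0 + 0 + 0 = 4

4 inversions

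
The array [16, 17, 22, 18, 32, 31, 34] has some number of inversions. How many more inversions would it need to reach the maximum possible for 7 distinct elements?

Maximum inversions for 7 distinct elements is C(7, 2) = 7·6/2 = 21.
Current inversions — for each element, count later smaller elements:
16: 0
17: 0
22: 1
18: 0
32: 1
31: 0
34: 0
Current total: 0 + 0 + 1 + 0 + 1 + 0 + 0 = 2
Shortfall: 21 − 2 = 19

19 inversions short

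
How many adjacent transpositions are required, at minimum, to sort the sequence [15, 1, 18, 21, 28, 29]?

Each adjacent swap fixes exactly one inversion, so the minimum swap count equals the number of inversions.
Count inversions — for each element, later elements that are smaller:
15: 1 → 1
1: none → 0
18: none → 0
21: none → 0
28: none → 0
29: none → 0
Total inversions: 1 + 0 + 0 + 0 + 0 + 0 = 1

There is 1 adjacent swap.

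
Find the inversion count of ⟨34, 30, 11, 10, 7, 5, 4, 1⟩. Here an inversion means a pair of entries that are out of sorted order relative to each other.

28

Count, for each position, how many later elements it exceeds:
34: 7
30: 6
11: 5
10: 4
7: 3
5: 2
4: 1
1: 0
Sum: 7 + 6 + 5 + 4 + 3 + 2 + 1 + 0 = 28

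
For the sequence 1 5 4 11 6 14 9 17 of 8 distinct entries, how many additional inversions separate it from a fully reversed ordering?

24 inversions short

Maximum inversions for 8 distinct elements is C(8, 2) = 8·7/2 = 28.
Current inversions — for each element, count later smaller elements:
1: 0
5: 1
4: 0
11: 2
6: 0
14: 1
9: 0
17: 0
Current total: 0 + 1 + 0 + 2 + 0 + 1 + 0 + 0 = 4
Shortfall: 28 − 4 = 24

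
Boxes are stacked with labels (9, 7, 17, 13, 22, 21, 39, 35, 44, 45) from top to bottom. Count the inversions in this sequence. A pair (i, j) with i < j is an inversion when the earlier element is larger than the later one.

4

Element-by-element contributions:
9 → 7 → 1
7 → none → 0
17 → 13 → 1
13 → none → 0
22 → 21 → 1
21 → none → 0
39 → 35 → 1
35 → none → 0
44 → none → 0
45 → none → 0
Sum: 1 + 0 + 1 + 0 + 1 + 0 + 1 + 0 + 0 + 0 = 4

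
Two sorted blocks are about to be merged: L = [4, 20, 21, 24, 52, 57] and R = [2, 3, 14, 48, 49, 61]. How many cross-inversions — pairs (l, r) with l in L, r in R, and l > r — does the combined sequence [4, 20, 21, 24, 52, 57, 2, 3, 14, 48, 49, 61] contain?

21 cross-inversions

Count, for every r in R, how many entries of L exceed r:
r = 2: 4, 20, 21, 24, 52, 57 → 6
r = 3: 4, 20, 21, 24, 52, 57 → 6
r = 14: 20, 21, 24, 52, 57 → 5
r = 48: 52, 57 → 2
r = 49: 52, 57 → 2
r = 61: none → 0
Cross-inversions: 6 + 6 + 5 + 2 + 2 + 0 = 21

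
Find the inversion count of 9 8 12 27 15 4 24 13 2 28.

For each element, count later entries that are smaller:
9 → 8, 4, 2 → 3
8 → 4, 2 → 2
12 → 4, 2 → 2
27 → 15, 4, 24, 13, 2 → 5
15 → 4, 13, 2 → 3
4 → 2 → 1
24 → 13, 2 → 2
13 → 2 → 1
2 → none → 0
28 → none → 0
Sum: 3 + 2 + 2 + 5 + 3 + 1 + 2 + 1 + 0 + 0 = 19

19 inversions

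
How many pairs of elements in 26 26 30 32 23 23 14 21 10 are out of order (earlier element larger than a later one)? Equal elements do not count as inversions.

Count, for each position, how many later elements it exceeds:
26 → 23, 23, 14, 21, 10 → 5
26 → 23, 23, 14, 21, 10 → 5
30 → 23, 23, 14, 21, 10 → 5
32 → 23, 23, 14, 21, 10 → 5
23 → 14, 21, 10 → 3
23 → 14, 21, 10 → 3
14 → 10 → 1
21 → 10 → 1
10 → none → 0
Sum: 5 + 5 + 5 + 5 + 3 + 3 + 1 + 1 + 0 = 28

28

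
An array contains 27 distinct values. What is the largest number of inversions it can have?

A reversed (strictly descending) arrangement makes every pair an inversion, giving C(27, 2) inversions.
C(27, 2) = 27·26/2 = 351

There are 351 inversions.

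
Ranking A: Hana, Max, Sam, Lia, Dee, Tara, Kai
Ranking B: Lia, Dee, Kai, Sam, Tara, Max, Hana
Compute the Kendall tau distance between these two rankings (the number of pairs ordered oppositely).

15 discordant pairs

Assign each item its position (1..7) in the first ordering, then rewrite the second ordering as that position sequence:
positions: Hana→1, Max→2, Sam→3, Lia→4, Dee→5, Tara→6, Kai→7
second ordering as positions: [4, 5, 7, 3, 6, 2, 1]
Discordant pairs = inversions in this position sequence.
4: 3, 2, 1 → 3
5: 3, 2, 1 → 3
7: 3, 6, 2, 1 → 4
3: 2, 1 → 2
6: 2, 1 → 2
2: 1 → 1
1: 0
Total: 3 + 3 + 4 + 2 + 2 + 1 + 0 = 15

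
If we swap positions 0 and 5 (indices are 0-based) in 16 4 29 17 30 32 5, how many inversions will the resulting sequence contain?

Positions 0 and 5 hold 16 and 32; after swapping, the array is [32, 4, 29, 17, 30, 16, 5].
Sweep left to right; for each value list the smaller values that follow it:
32 → 4, 29, 17, 30, 16, 5 → 6
4 → none → 0
29 → 17, 16, 5 → 3
17 → 16, 5 → 2
30 → 16, 5 → 2
16 → 5 → 1
5 → none → 0
Sum: 6 + 0 + 3 + 2 + 2 + 1 + 0 = 14

14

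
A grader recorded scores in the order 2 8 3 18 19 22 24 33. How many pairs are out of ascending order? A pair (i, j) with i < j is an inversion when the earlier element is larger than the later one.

Sweep left to right; for each value list the smaller values that follow it:
2 → none → 0
8 → 3 → 1
3 → none → 0
18 → none → 0
19 → none → 0
22 → none → 0
24 → none → 0
33 → none → 0
Sum: 0 + 1 + 0 + 0 + 0 + 0 + 0 + 0 = 1

1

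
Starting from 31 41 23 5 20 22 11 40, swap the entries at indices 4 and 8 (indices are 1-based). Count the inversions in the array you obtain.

24

Positions 4 and 8 hold 5 and 40; after swapping, the array is [31, 41, 23, 40, 20, 22, 11, 5].
Element-by-element contributions:
31: 5
41: 6
23: 4
40: 4
20: 2
22: 2
11: 1
5: 0
Sum: 5 + 6 + 4 + 4 + 2 + 2 + 1 + 0 = 24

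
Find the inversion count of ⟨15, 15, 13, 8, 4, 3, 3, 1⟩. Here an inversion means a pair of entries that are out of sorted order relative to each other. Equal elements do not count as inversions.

Sweep left to right; for each value list the smaller values that follow it:
15: 6
15: 6
13: 5
8: 4
4: 3
3: 1
3: 1
1: 0
Sum: 6 + 6 + 5 + 4 + 3 + 1 + 1 + 0 = 26

26 out-of-order pairs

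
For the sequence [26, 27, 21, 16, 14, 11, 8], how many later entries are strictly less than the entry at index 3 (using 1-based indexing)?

The element at index 3 is 21.
Elements after it: 16, 14, 11, 8
Those smaller than 21: 16, 14, 11, 8

4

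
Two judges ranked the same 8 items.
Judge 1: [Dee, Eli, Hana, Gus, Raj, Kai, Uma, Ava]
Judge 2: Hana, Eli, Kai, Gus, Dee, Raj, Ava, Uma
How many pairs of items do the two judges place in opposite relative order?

Discordant pairs: 8

Assign each item its position (1..8) in the first ordering, then rewrite the second ordering as that position sequence:
positions: Dee→1, Eli→2, Hana→3, Gus→4, Raj→5, Kai→6, Uma→7, Ava→8
second ordering as positions: [3, 2, 6, 4, 1, 5, 8, 7]
Discordant pairs = inversions in this position sequence.
3: 2, 1 → 2
2: 1 → 1
6: 4, 1, 5 → 3
4: 1 → 1
1: 0
5: 0
8: 7 → 1
7: 0
Total: 2 + 1 + 3 + 1 + 0 + 0 + 1 + 0 = 8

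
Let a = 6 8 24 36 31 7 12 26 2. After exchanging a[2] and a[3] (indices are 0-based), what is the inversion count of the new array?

19 inversions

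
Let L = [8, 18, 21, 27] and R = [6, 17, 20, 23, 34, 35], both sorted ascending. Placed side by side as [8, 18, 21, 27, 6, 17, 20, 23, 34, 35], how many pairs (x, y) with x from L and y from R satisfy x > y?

10 cross-inversions

Count, for every r in R, how many entries of L exceed r:
r = 6: 8, 18, 21, 27 → 4
r = 17: 18, 21, 27 → 3
r = 20: 21, 27 → 2
r = 23: 27 → 1
r = 34: none → 0
r = 35: none → 0
Cross-inversions: 4 + 3 + 2 + 1 + 0 + 0 = 10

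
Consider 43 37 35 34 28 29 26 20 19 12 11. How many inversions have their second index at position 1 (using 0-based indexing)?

1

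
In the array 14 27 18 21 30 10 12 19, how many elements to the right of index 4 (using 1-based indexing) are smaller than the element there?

The element at index 4 is 21.
Elements after it: 30, 10, 12, 19
Those smaller than 21: 10, 12, 19

3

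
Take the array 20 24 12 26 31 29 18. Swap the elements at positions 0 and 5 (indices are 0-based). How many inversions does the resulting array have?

13

Positions 0 and 5 hold 20 and 29; after swapping, the array is [29, 24, 12, 26, 31, 20, 18].
Sweep left to right; for each value list the smaller values that follow it:
29 → 24, 12, 26, 20, 18 → 5
24 → 12, 20, 18 → 3
12 → none → 0
26 → 20, 18 → 2
31 → 20, 18 → 2
20 → 18 → 1
18 → none → 0
Sum: 5 + 3 + 0 + 2 + 2 + 1 + 0 = 13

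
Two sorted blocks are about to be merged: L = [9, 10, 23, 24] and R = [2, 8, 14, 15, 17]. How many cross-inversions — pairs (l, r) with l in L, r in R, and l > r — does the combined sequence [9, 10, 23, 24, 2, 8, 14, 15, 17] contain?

14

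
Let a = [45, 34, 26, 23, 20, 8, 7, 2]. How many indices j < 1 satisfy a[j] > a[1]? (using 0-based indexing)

The element at index 1 is 34.
Elements before it: 45
Those larger than 34: 45

1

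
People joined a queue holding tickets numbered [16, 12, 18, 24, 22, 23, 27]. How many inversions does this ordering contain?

Sweep left to right; for each value list the smaller values that follow it:
16: 1
12: 0
18: 0
24: 2
22: 0
23: 0
27: 0
Sum: 1 + 0 + 0 + 2 + 0 + 0 + 0 = 3

3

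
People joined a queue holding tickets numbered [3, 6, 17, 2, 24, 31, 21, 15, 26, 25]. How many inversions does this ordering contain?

Sweep left to right; for each value list the smaller values that follow it:
3: 1
6: 1
17: 2
2: 0
24: 2
31: 4
21: 1
15: 0
26: 1
25: 0
Sum: 1 + 1 + 2 + 0 + 2 + 4 + 1 + 0 + 1 + 0 = 12

12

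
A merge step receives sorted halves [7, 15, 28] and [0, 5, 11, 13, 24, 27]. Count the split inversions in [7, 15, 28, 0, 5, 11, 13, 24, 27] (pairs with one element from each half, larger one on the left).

12 cross-inversions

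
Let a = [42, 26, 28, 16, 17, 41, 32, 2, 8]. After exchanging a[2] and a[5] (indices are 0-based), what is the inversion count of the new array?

26 inversions

Positions 2 and 5 hold 28 and 41; after swapping, the array is [42, 26, 41, 16, 17, 28, 32, 2, 8].
Element-by-element contributions:
42 → 26, 41, 16, 17, 28, 32, 2, 8 → 8
26 → 16, 17, 2, 8 → 4
41 → 16, 17, 28, 32, 2, 8 → 6
16 → 2, 8 → 2
17 → 2, 8 → 2
28 → 2, 8 → 2
32 → 2, 8 → 2
2 → none → 0
8 → none → 0
Sum: 8 + 4 + 6 + 2 + 2 + 2 + 2 + 0 + 0 = 26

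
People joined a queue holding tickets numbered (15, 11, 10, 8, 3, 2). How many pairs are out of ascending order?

15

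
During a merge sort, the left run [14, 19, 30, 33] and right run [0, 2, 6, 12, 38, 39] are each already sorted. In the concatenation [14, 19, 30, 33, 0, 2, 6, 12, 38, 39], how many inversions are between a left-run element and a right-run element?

Cross-inversions: 16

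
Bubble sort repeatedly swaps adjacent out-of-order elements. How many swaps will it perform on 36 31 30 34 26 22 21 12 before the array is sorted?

There are 26 adjacent swaps.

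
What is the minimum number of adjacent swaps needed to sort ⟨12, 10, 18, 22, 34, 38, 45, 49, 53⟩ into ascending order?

The minimum number of adjacent swaps to sort an array equals its inversion count, since every such swap removes exactly one inversion.
Count inversions — for each element, later elements that are smaller:
12: 10 → 1
10: none → 0
18: none → 0
22: none → 0
34: none → 0
38: none → 0
45: none → 0
49: none → 0
53: none → 0
Total inversions: 1 + 0 + 0 + 0 + 0 + 0 + 0 + 0 + 0 = 1

Swaps: 1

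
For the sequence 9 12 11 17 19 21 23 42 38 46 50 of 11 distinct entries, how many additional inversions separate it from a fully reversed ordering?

Maximum inversions for 11 distinct elements is C(11, 2) = 11·10/2 = 55.
Current inversions — for each element, count later smaller elements:
9: 0
12: 1
11: 0
17: 0
19: 0
21: 0
23: 0
42: 1
38: 0
46: 0
50: 0
Current total: 0 + 1 + 0 + 0 + 0 + 0 + 0 + 1 + 0 + 0 + 0 = 2
Shortfall: 55 − 2 = 53

53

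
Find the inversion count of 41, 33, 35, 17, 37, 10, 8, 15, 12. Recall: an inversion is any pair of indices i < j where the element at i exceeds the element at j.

For each element, count later entries that are smaller:
41: 8
33: 5
35: 5
17: 4
37: 4
10: 1
8: 0
15: 1
12: 0
Sum: 8 + 5 + 5 + 4 + 4 + 1 + 0 + 1 + 0 = 28

28 inversions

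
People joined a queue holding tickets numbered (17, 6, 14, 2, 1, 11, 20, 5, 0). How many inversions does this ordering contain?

Count, for each position, how many later elements it exceeds:
17 → 6, 14, 2, 1, 11, 5, 0 → 7
6 → 2, 1, 5, 0 → 4
14 → 2, 1, 11, 5, 0 → 5
2 → 1, 0 → 2
1 → 0 → 1
11 → 5, 0 → 2
20 → 5, 0 → 2
5 → 0 → 1
0 → none → 0
Sum: 7 + 4 + 5 + 2 + 1 + 2 + 2 + 1 + 0 = 24

24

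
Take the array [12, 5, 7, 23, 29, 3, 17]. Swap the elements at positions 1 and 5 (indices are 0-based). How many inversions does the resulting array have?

Positions 1 and 5 hold 5 and 3; after swapping, the array is [12, 3, 7, 23, 29, 5, 17].
Sweep left to right; for each value list the smaller values that follow it:
12 → 3, 7, 5 → 3
3 → none → 0
7 → 5 → 1
23 → 5, 17 → 2
29 → 5, 17 → 2
5 → none → 0
17 → none → 0
Sum: 3 + 0 + 1 + 2 + 2 + 0 + 0 = 8

8 inversions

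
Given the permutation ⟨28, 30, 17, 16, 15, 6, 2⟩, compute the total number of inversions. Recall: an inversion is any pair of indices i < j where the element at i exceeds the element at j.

Element-by-element contributions:
28 → 17, 16, 15, 6, 2 → 5
30 → 17, 16, 15, 6, 2 → 5
17 → 16, 15, 6, 2 → 4
16 → 15, 6, 2 → 3
15 → 6, 2 → 2
6 → 2 → 1
2 → none → 0
Sum: 5 + 5 + 4 + 3 + 2 + 1 + 0 = 20

Inversions: 20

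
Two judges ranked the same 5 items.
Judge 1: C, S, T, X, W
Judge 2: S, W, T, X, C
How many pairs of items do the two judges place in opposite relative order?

Assign each item its position (1..5) in the first ordering, then rewrite the second ordering as that position sequence:
positions: C→1, S→2, T→3, X→4, W→5
second ordering as positions: [2, 5, 3, 4, 1]
Discordant pairs = inversions in this position sequence.
2: 1 → 1
5: 3, 4, 1 → 3
3: 1 → 1
4: 1 → 1
1: 0
Total: 1 + 3 + 1 + 1 + 0 = 6

There are 6 discordant pairs.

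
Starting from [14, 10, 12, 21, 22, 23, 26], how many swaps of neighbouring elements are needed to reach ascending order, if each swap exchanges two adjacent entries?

2 adjacent swaps

Minimum adjacent swaps = number of inversions (each swap of adjacent out-of-order elements removes one inversion and no swap can remove more).
Count inversions — for each element, later elements that are smaller:
14: 10, 12 → 2
10: none → 0
12: none → 0
21: none → 0
22: none → 0
23: none → 0
26: none → 0
Total inversions: 2 + 0 + 0 + 0 + 0 + 0 + 0 = 2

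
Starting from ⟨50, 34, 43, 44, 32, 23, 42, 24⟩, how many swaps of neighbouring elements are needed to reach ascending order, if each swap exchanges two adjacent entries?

21

Each adjacent swap fixes exactly one inversion, so the minimum swap count equals the number of inversions.
Count inversions — for each element, later elements that are smaller:
50: 34, 43, 44, 32, 23, 42, 24 → 7
34: 32, 23, 24 → 3
43: 32, 23, 42, 24 → 4
44: 32, 23, 42, 24 → 4
32: 23, 24 → 2
23: none → 0
42: 24 → 1
24: none → 0
Total inversions: 7 + 3 + 4 + 4 + 2 + 0 + 1 + 0 = 21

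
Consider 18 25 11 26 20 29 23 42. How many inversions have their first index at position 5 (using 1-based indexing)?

The element at index 5 is 20.
Elements after it: 29, 23, 42
None of them are smaller than 20.

0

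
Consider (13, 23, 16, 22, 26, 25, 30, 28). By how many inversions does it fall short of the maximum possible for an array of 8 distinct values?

24

Maximum inversions for 8 distinct elements is C(8, 2) = 8·7/2 = 28.
Current inversions — for each element, count later smaller elements:
13: 0
23: 2
16: 0
22: 0
26: 1
25: 0
30: 1
28: 0
Current total: 0 + 2 + 0 + 0 + 1 + 0 + 1 + 0 = 4
Shortfall: 28 − 4 = 24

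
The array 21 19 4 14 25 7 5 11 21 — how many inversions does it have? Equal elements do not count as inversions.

19

Count, for each position, how many later elements it exceeds:
21 → 19, 4, 14, 7, 5, 11 → 6
19 → 4, 14, 7, 5, 11 → 5
4 → none → 0
14 → 7, 5, 11 → 3
25 → 7, 5, 11, 21 → 4
7 → 5 → 1
5 → none → 0
11 → none → 0
21 → none → 0
Sum: 6 + 5 + 0 + 3 + 4 + 1 + 0 + 0 + 0 = 19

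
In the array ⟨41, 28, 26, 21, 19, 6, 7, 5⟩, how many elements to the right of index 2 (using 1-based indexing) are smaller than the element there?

The element at index 2 is 28.
Elements after it: 26, 21, 19, 6, 7, 5
Those smaller than 28: 26, 21, 19, 6, 7, 5

6 such elements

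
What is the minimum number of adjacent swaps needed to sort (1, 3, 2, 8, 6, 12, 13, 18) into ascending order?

The minimum number of adjacent swaps to sort an array equals its inversion count, since every such swap removes exactly one inversion.
Count inversions — for each element, later elements that are smaller:
1: none → 0
3: 2 → 1
2: none → 0
8: 6 → 1
6: none → 0
12: none → 0
13: none → 0
18: none → 0
Total inversions: 0 + 1 + 0 + 1 + 0 + 0 + 0 + 0 = 2

2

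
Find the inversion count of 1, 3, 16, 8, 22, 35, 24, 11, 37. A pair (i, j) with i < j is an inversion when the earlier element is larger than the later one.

There are 6 inversions.

Count, for each position, how many later elements it exceeds:
1: 0
3: 0
16: 2
8: 0
22: 1
35: 2
24: 1
11: 0
37: 0
Sum: 0 + 0 + 2 + 0 + 1 + 2 + 1 + 0 + 0 = 6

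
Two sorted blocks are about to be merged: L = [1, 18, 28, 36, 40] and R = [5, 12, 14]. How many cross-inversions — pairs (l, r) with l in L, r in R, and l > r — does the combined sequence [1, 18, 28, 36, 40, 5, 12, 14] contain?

12

Take each right-half value and tally the left-half values above it:
r = 5: 18, 28, 36, 40 → 4
r = 12: 18, 28, 36, 40 → 4
r = 14: 18, 28, 36, 40 → 4
Cross-inversions: 4 + 4 + 4 = 12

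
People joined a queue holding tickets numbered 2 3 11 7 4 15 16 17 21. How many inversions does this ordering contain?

3

Sweep left to right; for each value list the smaller values that follow it:
2: 0
3: 0
11: 2
7: 1
4: 0
15: 0
16: 0
17: 0
21: 0
Sum: 0 + 0 + 2 + 1 + 0 + 0 + 0 + 0 + 0 = 3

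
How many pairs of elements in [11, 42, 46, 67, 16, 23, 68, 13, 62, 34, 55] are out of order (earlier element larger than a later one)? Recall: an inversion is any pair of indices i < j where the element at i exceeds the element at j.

22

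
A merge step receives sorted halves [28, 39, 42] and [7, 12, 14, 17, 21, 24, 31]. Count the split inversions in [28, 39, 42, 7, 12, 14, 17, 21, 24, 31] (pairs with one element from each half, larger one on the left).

20 cross-inversions

Take each right-half value and tally the left-half values above it:
r = 7: 28, 39, 42 → 3
r = 12: 28, 39, 42 → 3
r = 14: 28, 39, 42 → 3
r = 17: 28, 39, 42 → 3
r = 21: 28, 39, 42 → 3
r = 24: 28, 39, 42 → 3
r = 31: 39, 42 → 2
Cross-inversions: 3 + 3 + 3 + 3 + 3 + 3 + 2 = 20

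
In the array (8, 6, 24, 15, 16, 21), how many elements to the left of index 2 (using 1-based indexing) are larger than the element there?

1 such element

The element at index 2 is 6.
Elements before it: 8
Those larger than 6: 8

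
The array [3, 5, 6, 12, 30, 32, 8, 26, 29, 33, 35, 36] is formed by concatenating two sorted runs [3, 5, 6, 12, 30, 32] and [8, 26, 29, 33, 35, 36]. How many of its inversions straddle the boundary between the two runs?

7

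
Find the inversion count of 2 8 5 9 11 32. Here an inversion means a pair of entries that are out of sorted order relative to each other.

1

Element-by-element contributions:
2 → none → 0
8 → 5 → 1
5 → none → 0
9 → none → 0
11 → none → 0
32 → none → 0
Sum: 0 + 1 + 0 + 0 + 0 + 0 = 1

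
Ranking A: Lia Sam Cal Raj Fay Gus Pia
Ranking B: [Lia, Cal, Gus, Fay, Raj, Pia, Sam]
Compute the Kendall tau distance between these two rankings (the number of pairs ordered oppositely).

Discordant pairs: 8

Assign each item its position (1..7) in the first ordering, then rewrite the second ordering as that position sequence:
positions: Lia→1, Sam→2, Cal→3, Raj→4, Fay→5, Gus→6, Pia→7
second ordering as positions: [1, 3, 6, 5, 4, 7, 2]
Discordant pairs = inversions in this position sequence.
1: 0
3: 2 → 1
6: 5, 4, 2 → 3
5: 4, 2 → 2
4: 2 → 1
7: 2 → 1
2: 0
Total: 0 + 1 + 3 + 2 + 1 + 1 + 0 = 8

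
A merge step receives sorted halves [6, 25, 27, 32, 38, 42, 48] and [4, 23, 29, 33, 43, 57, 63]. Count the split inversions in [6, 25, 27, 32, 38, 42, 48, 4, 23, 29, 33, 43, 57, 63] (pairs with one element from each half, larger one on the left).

There are 21 cross-inversions.

For each element r of the right run, count left-run elements greater than r:
r = 4: 6, 25, 27, 32, 38, 42, 48 → 7
r = 23: 25, 27, 32, 38, 42, 48 → 6
r = 29: 32, 38, 42, 48 → 4
r = 33: 38, 42, 48 → 3
r = 43: 48 → 1
r = 57: none → 0
r = 63: none → 0
Cross-inversions: 7 + 6 + 4 + 3 + 1 + 0 + 0 = 21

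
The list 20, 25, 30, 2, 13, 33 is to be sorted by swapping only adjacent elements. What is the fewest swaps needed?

The minimum number of adjacent swaps to sort an array equals its inversion count, since every such swap removes exactly one inversion.
Count inversions — for each element, later elements that are smaller:
20: 2, 13 → 2
25: 2, 13 → 2
30: 2, 13 → 2
2: none → 0
13: none → 0
33: none → 0
Total inversions: 2 + 2 + 2 + 0 + 0 + 0 = 6

6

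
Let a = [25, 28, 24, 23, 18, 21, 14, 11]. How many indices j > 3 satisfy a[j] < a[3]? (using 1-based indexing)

The element at index 3 is 24.
Elements after it: 23, 18, 21, 14, 11
Those smaller than 24: 23, 18, 21, 14, 11

5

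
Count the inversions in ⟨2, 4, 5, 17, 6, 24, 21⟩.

Count, for each position, how many later elements it exceeds:
2 → none → 0
4 → none → 0
5 → none → 0
17 → 6 → 1
6 → none → 0
24 → 21 → 1
21 → none → 0
Sum: 0 + 0 + 0 + 1 + 0 + 1 + 0 = 2

2 out-of-order pairs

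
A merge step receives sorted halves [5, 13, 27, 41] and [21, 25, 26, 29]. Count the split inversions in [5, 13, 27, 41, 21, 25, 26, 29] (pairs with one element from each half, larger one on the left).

7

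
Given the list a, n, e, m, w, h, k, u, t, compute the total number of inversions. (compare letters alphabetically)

Sweep left to right; for each value list the smaller values that follow it:
a: 0
n: 4
e: 0
m: 2
w: 4
h: 0
k: 0
u: 1
t: 0
Sum: 0 + 4 + 0 + 2 + 4 + 0 + 0 + 1 + 0 = 11

11 out-of-order pairs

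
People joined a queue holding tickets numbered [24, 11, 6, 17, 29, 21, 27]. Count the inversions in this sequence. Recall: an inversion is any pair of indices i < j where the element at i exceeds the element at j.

Out-of-order index pairs (0-indexed):
(0,1): 24 > 11
(0,2): 24 > 6
(0,3): 24 > 17
(0,5): 24 > 21
(1,2): 11 > 6
(4,5): 29 > 21
(4,6): 29 > 27
That's 7 pairs.

There are 7 out-of-order pairs.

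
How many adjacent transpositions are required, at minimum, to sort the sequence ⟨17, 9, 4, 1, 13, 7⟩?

10

Each adjacent swap fixes exactly one inversion, so the minimum swap count equals the number of inversions.
Count inversions — for each element, later elements that are smaller:
17: 9, 4, 1, 13, 7 → 5
9: 4, 1, 7 → 3
4: 1 → 1
1: none → 0
13: 7 → 1
7: none → 0
Total inversions: 5 + 3 + 1 + 0 + 1 + 0 = 10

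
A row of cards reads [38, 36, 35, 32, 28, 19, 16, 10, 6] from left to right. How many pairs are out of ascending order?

For each element, count later entries that are smaller:
38 → 36, 35, 32, 28, 19, 16, 10, 6 → 8
36 → 35, 32, 28, 19, 16, 10, 6 → 7
35 → 32, 28, 19, 16, 10, 6 → 6
32 → 28, 19, 16, 10, 6 → 5
28 → 19, 16, 10, 6 → 4
19 → 16, 10, 6 → 3
16 → 10, 6 → 2
10 → 6 → 1
6 → none → 0
Sum: 8 + 7 + 6 + 5 + 4 + 3 + 2 + 1 + 0 = 36

There are 36 inversions.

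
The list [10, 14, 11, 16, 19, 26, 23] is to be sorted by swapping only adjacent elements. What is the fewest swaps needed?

2 swaps

The minimum number of adjacent swaps to sort an array equals its inversion count, since every such swap removes exactly one inversion.
Count inversions — for each element, later elements that are smaller:
10: none → 0
14: 11 → 1
11: none → 0
16: none → 0
19: none → 0
26: 23 → 1
23: none → 0
Total inversions: 0 + 1 + 0 + 0 + 0 + 1 + 0 = 2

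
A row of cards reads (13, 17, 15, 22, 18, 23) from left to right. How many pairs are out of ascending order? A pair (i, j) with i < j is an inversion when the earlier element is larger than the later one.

2 out-of-order pairs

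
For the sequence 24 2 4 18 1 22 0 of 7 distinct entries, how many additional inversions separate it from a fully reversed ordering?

Maximum inversions for 7 distinct elements is C(7, 2) = 7·6/2 = 21.
Current inversions — for each element, count later smaller elements:
24: 6
2: 2
4: 2
18: 2
1: 1
22: 1
0: 0
Current total: 6 + 2 + 2 + 2 + 1 + 1 + 0 = 14
Shortfall: 21 − 14 = 7

7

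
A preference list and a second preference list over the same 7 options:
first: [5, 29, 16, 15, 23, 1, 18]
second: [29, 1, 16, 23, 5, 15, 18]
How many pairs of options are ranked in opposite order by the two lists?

8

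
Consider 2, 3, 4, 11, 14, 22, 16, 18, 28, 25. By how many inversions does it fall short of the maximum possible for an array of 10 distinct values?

42

Maximum inversions for 10 distinct elements is C(10, 2) = 10·9/2 = 45.
Current inversions — for each element, count later smaller elements:
2: 0
3: 0
4: 0
11: 0
14: 0
22: 2
16: 0
18: 0
28: 1
25: 0
Current total: 0 + 0 + 0 + 0 + 0 + 2 + 0 + 0 + 1 + 0 = 3
Shortfall: 45 − 3 = 42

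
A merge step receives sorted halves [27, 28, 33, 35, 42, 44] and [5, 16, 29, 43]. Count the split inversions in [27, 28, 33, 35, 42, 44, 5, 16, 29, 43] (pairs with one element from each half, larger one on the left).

Cross-inversions: 17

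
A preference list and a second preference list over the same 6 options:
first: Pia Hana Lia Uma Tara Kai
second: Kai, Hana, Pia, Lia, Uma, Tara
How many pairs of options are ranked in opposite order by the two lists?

6 pairs

Assign each item its position (1..6) in the first ordering, then rewrite the second ordering as that position sequence:
positions: Pia→1, Hana→2, Lia→3, Uma→4, Tara→5, Kai→6
second ordering as positions: [6, 2, 1, 3, 4, 5]
Discordant pairs = inversions in this position sequence.
6: 2, 1, 3, 4, 5 → 5
2: 1 → 1
1: 0
3: 0
4: 0
5: 0
Total: 5 + 1 + 0 + 0 + 0 + 0 = 6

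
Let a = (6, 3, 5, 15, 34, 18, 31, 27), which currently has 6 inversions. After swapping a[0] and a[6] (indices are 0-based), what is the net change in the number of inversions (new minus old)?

Positions 0 and 6 hold 6 and 31; after swapping, the array is [31, 3, 5, 15, 34, 18, 6, 27].
Sweep left to right; for each value list the smaller values that follow it:
31: 6
3: 0
5: 0
15: 1
34: 3
18: 1
6: 0
27: 0
Sum: 6 + 0 + 0 + 1 + 3 + 1 + 0 + 0 = 11
Change: 11 − 6 = +5

+5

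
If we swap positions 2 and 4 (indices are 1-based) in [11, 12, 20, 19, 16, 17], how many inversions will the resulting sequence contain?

6 inversions

Positions 2 and 4 hold 12 and 19; after swapping, the array is [11, 19, 20, 12, 16, 17].
For each element, count later entries that are smaller:
11 → none → 0
19 → 12, 16, 17 → 3
20 → 12, 16, 17 → 3
12 → none → 0
16 → none → 0
17 → none → 0
Sum: 0 + 3 + 3 + 0 + 0 + 0 = 6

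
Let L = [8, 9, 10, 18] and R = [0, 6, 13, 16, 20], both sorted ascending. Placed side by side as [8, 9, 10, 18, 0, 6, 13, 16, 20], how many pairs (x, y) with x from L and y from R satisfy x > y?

Count, for every r in R, how many entries of L exceed r:
r = 0: 8, 9, 10, 18 → 4
r = 6: 8, 9, 10, 18 → 4
r = 13: 18 → 1
r = 16: 18 → 1
r = 20: none → 0
Cross-inversions: 4 + 4 + 1 + 1 + 0 = 10

10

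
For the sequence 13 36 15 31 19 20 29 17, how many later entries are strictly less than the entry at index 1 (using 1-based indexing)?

The element at index 1 is 13.
Elements after it: 36, 15, 31, 19, 20, 29, 17
None of them are smaller than 13.

0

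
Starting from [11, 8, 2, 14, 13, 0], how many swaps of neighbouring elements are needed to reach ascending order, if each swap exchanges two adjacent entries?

9 swaps

The minimum number of adjacent swaps to sort an array equals its inversion count, since every such swap removes exactly one inversion.
Count inversions — for each element, later elements that are smaller:
11: 8, 2, 0 → 3
8: 2, 0 → 2
2: 0 → 1
14: 13, 0 → 2
13: 0 → 1
0: none → 0
Total inversions: 3 + 2 + 1 + 2 + 1 + 0 = 9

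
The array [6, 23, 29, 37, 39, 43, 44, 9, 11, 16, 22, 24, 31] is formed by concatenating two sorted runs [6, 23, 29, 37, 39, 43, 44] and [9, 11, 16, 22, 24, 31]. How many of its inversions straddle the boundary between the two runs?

33 cross-inversions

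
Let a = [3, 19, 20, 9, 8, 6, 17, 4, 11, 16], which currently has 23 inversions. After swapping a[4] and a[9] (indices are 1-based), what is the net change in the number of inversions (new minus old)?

+1

Positions 4 and 9 hold 9 and 11; after swapping, the array is [3, 19, 20, 11, 8, 6, 17, 4, 9, 16].
Element-by-element contributions:
3 → none → 0
19 → 11, 8, 6, 17, 4, 9, 16 → 7
20 → 11, 8, 6, 17, 4, 9, 16 → 7
11 → 8, 6, 4, 9 → 4
8 → 6, 4 → 2
6 → 4 → 1
17 → 4, 9, 16 → 3
4 → none → 0
9 → none → 0
16 → none → 0
Sum: 0 + 7 + 7 + 4 + 2 + 1 + 3 + 0 + 0 + 0 = 24
Change: 24 − 23 = +1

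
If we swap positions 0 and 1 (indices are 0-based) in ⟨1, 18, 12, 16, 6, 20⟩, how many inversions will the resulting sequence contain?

Positions 0 and 1 hold 1 and 18; after swapping, the array is [18, 1, 12, 16, 6, 20].
Sweep left to right; for each value list the smaller values that follow it:
18: 4
1: 0
12: 1
16: 1
6: 0
20: 0
Sum: 4 + 0 + 1 + 1 + 0 + 0 = 6

6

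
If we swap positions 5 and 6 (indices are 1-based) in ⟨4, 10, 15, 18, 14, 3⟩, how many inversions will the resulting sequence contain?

Positions 5 and 6 hold 14 and 3; after swapping, the array is [4, 10, 15, 18, 3, 14].
Sweep left to right; for each value list the smaller values that follow it:
4: 1
10: 1
15: 2
18: 2
3: 0
14: 0
Sum: 1 + 1 + 2 + 2 + 0 + 0 = 6

6 inversions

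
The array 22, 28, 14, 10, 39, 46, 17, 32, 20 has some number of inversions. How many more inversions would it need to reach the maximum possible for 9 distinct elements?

Maximum inversions for 9 distinct elements is C(9, 2) = 9·8/2 = 36.
Current inversions — for each element, count later smaller elements:
22: 4
28: 4
14: 1
10: 0
39: 3
46: 3
17: 0
32: 1
20: 0
Current total: 4 + 4 + 1 + 0 + 3 + 3 + 0 + 1 + 0 = 16
Shortfall: 36 − 16 = 20

20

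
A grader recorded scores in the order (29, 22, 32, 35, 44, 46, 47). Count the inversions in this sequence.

Inversion pairs (indices are 0-based):
(0,1): 29 > 22
That's 1 pair.

1 out-of-order pair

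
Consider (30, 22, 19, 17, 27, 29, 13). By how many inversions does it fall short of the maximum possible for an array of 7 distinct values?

Maximum inversions for 7 distinct elements is C(7, 2) = 7·6/2 = 21.
Current inversions — for each element, count later smaller elements:
30: 6
22: 3
19: 2
17: 1
27: 1
29: 1
13: 0
Current total: 6 + 3 + 2 + 1 + 1 + 1 + 0 = 14
Shortfall: 21 − 14 = 7

7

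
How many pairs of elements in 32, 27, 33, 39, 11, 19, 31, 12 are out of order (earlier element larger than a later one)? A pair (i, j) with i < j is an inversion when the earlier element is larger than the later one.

Count, for each position, how many later elements it exceeds:
32: 5
27: 3
33: 4
39: 4
11: 0
19: 1
31: 1
12: 0
Sum: 5 + 3 + 4 + 4 + 0 + 1 + 1 + 0 = 18

Inversions: 18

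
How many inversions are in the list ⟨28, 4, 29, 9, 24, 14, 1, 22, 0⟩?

Count, for each position, how many later elements it exceeds:
28: 7
4: 2
29: 6
9: 2
24: 4
14: 2
1: 1
22: 1
0: 0
Sum: 7 + 2 + 6 + 2 + 4 + 2 + 1 + 1 + 0 = 25

25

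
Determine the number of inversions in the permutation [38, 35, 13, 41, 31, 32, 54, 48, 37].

There are 14 inversions.

Count, for each position, how many later elements it exceeds:
38 → 35, 13, 31, 32, 37 → 5
35 → 13, 31, 32 → 3
13 → none → 0
41 → 31, 32, 37 → 3
31 → none → 0
32 → none → 0
54 → 48, 37 → 2
48 → 37 → 1
37 → none → 0
Sum: 5 + 3 + 0 + 3 + 0 + 0 + 2 + 1 + 0 = 14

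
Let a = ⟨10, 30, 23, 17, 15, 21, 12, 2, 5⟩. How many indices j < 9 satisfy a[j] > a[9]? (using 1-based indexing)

7

The element at index 9 is 5.
Elements before it: 10, 30, 23, 17, 15, 21, 12, 2
Those larger than 5: 10, 30, 23, 17, 15, 21, 12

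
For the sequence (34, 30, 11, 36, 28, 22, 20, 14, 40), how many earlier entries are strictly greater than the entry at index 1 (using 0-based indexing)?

1

The element at index 1 is 30.
Elements before it: 34
Those larger than 30: 34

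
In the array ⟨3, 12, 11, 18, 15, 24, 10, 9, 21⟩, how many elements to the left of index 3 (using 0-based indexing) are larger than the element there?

0

The element at index 3 is 18.
Elements before it: 3, 12, 11
None of them are larger than 18.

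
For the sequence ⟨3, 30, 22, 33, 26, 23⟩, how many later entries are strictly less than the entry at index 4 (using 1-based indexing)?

The element at index 4 is 33.
Elements after it: 26, 23
Those smaller than 33: 26, 23

2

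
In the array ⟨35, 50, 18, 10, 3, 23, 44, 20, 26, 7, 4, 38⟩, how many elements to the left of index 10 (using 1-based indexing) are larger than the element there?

8 such elements

The element at index 10 is 7.
Elements before it: 35, 50, 18, 10, 3, 23, 44, 20, 26
Those larger than 7: 35, 50, 18, 10, 23, 44, 20, 26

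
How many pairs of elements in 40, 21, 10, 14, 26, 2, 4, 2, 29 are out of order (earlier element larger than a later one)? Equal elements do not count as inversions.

23 out-of-order pairs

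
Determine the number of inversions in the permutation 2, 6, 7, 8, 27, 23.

For each element, count later entries that are smaller:
2: 0
6: 0
7: 0
8: 0
27: 1
23: 0
Sum: 0 + 0 + 0 + 0 + 1 + 0 = 1

1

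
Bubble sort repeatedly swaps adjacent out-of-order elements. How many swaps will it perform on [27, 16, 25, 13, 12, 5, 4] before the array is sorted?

Minimum adjacent swaps = number of inversions (each swap of adjacent out-of-order elements removes one inversion and no swap can remove more).
Count inversions — for each element, later elements that are smaller:
27: 16, 25, 13, 12, 5, 4 → 6
16: 13, 12, 5, 4 → 4
25: 13, 12, 5, 4 → 4
13: 12, 5, 4 → 3
12: 5, 4 → 2
5: 4 → 1
4: none → 0
Total inversions: 6 + 4 + 4 + 3 + 2 + 1 + 0 = 20

20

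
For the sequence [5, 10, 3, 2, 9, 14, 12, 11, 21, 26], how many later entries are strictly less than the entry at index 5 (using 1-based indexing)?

0 such elements

The element at index 5 is 9.
Elements after it: 14, 12, 11, 21, 26
None of them are smaller than 9.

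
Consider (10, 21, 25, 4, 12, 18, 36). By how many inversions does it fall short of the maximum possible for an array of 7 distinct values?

Maximum inversions for 7 distinct elements is C(7, 2) = 7·6/2 = 21.
Current inversions — for each element, count later smaller elements:
10: 1
21: 3
25: 3
4: 0
12: 0
18: 0
36: 0
Current total: 1 + 3 + 3 + 0 + 0 + 0 + 0 = 7
Shortfall: 21 − 7 = 14

14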